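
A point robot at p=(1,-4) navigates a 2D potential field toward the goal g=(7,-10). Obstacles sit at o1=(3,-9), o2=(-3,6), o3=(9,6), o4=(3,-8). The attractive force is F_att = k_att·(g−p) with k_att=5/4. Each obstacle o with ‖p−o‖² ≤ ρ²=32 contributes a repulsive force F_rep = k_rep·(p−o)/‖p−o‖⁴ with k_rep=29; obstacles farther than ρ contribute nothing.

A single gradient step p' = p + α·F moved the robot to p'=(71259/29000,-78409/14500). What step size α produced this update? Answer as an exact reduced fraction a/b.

F_att = 5/4·(g−p) = 5/4·(6,-6) = (7.5000,-7.5000)
o1: d²=29 ≤ ρ²=32; F_rep = 29·(-2,5)/29² = (-0.0690,0.1724)
o2: d²=116 > ρ²=32 → inactive
o3: d²=164 > ρ²=32 → inactive
o4: d²=20 ≤ ρ²=32; F_rep = 29·(-2,4)/20² = (-0.1450,0.2900)
F = F_att + ΣF_rep = (7.2860,-7.0376)
Δp = p'−p = (1.4572,-1.4075); α = Δx/Fx = (42259/29000) / (42259/5800) = 1/5
check: Δy/Fy = (-20409/14500) / (-20409/2900) = 1/5 ✓

α = 1/5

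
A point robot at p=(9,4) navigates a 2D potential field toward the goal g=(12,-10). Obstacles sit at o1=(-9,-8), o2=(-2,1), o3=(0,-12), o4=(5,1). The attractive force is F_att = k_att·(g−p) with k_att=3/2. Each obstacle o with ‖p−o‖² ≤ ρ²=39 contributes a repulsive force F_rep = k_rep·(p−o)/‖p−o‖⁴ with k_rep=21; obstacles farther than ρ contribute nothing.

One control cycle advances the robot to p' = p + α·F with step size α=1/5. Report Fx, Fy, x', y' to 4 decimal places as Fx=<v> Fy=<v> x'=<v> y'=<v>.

Fx=4.6344 Fy=-20.8992 x'=9.9269 y'=-0.1798

F_att = 3/2·(g−p) = 3/2·(3,-14) = (4.5000,-21.0000)
o1: d²=468 > ρ²=39 → inactive
o2: d²=130 > ρ²=39 → inactive
o3: d²=337 > ρ²=39 → inactive
o4: d²=25 ≤ ρ²=39; F_rep = 21·(4,3)/25² = (0.1344,0.1008)
F = F_att + ΣF_rep = (4.6344,-20.8992)
p' = p + 1/5·F = (9.9269,-0.1798)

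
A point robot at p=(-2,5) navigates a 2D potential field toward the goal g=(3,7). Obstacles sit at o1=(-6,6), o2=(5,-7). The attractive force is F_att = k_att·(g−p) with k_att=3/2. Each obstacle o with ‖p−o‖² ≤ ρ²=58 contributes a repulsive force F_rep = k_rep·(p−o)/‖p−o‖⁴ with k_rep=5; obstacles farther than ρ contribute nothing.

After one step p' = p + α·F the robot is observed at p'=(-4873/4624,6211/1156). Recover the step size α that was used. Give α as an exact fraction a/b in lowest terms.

α = 1/8

F_att = 3/2·(g−p) = 3/2·(5,2) = (7.5000,3.0000)
o1: d²=17 ≤ ρ²=58; F_rep = 5·(4,-1)/17² = (0.0692,-0.0173)
o2: d²=193 > ρ²=58 → inactive
F = F_att + ΣF_rep = (7.5692,2.9827)
Δp = p'−p = (0.9462,0.3728); α = Δx/Fx = (4375/4624) / (4375/578) = 1/8
check: Δy/Fy = (431/1156) / (862/289) = 1/8 ✓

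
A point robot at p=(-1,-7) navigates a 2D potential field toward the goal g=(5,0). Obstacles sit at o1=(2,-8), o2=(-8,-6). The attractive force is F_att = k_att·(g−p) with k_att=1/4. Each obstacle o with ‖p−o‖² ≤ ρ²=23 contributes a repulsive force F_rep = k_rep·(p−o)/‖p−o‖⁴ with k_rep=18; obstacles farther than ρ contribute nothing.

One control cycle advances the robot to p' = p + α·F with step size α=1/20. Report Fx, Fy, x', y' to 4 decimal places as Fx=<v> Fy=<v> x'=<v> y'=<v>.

F_att = 1/4·(g−p) = 1/4·(6,7) = (1.5000,1.7500)
o1: d²=10 ≤ ρ²=23; F_rep = 18·(-3,1)/10² = (-0.5400,0.1800)
o2: d²=50 > ρ²=23 → inactive
F = F_att + ΣF_rep = (0.9600,1.9300)
p' = p + 1/20·F = (-0.9520,-6.9035)

Fx=0.9600 Fy=1.9300 x'=-0.9520 y'=-6.9035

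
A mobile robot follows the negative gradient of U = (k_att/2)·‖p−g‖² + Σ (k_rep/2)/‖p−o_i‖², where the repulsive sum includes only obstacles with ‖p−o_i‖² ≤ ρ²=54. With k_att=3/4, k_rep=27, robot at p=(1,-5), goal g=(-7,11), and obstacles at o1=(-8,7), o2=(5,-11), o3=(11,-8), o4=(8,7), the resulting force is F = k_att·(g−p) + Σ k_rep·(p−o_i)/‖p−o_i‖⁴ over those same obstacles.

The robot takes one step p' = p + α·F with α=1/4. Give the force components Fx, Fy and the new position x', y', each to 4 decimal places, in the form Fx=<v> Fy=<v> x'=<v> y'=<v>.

Fx=-6.0399 Fy=12.0599 x'=-0.5100 y'=-1.9850

F_att = 3/4·(g−p) = 3/4·(-8,16) = (-6.0000,12.0000)
o1: d²=225 > ρ²=54 → inactive
o2: d²=52 ≤ ρ²=54; F_rep = 27·(-4,6)/52² = (-0.0399,0.0599)
o3: d²=109 > ρ²=54 → inactive
o4: d²=193 > ρ²=54 → inactive
F = F_att + ΣF_rep = (-6.0399,12.0599)
p' = p + 1/4·F = (-0.5100,-1.9850)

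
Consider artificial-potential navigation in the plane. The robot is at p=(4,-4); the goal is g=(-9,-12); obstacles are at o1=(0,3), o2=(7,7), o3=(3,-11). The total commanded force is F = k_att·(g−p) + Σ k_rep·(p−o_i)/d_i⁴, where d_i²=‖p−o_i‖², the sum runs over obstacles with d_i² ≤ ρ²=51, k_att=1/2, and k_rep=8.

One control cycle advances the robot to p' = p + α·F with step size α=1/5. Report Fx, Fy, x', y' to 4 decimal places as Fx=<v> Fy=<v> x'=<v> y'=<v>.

F_att = 1/2·(g−p) = 1/2·(-13,-8) = (-6.5000,-4.0000)
o1: d²=65 > ρ²=51 → inactive
o2: d²=130 > ρ²=51 → inactive
o3: d²=50 ≤ ρ²=51; F_rep = 8·(1,7)/50² = (0.0032,0.0224)
F = F_att + ΣF_rep = (-6.4968,-3.9776)
p' = p + 1/5·F = (2.7006,-4.7955)

Fx=-6.4968 Fy=-3.9776 x'=2.7006 y'=-4.7955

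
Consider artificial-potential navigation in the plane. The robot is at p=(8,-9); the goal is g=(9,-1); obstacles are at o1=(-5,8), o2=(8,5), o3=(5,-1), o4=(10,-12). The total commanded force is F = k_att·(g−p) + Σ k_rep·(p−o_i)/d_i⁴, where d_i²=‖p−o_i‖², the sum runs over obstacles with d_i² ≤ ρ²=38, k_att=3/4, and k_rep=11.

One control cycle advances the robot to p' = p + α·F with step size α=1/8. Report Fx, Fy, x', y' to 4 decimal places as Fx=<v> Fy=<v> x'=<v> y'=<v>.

F_att = 3/4·(g−p) = 3/4·(1,8) = (0.7500,6.0000)
o1: d²=458 > ρ²=38 → inactive
o2: d²=196 > ρ²=38 → inactive
o3: d²=73 > ρ²=38 → inactive
o4: d²=13 ≤ ρ²=38; F_rep = 11·(-2,3)/13² = (-0.1302,0.1953)
F = F_att + ΣF_rep = (0.6198,6.1953)
p' = p + 1/8·F = (8.0775,-8.2256)

Fx=0.6198 Fy=6.1953 x'=8.0775 y'=-8.2256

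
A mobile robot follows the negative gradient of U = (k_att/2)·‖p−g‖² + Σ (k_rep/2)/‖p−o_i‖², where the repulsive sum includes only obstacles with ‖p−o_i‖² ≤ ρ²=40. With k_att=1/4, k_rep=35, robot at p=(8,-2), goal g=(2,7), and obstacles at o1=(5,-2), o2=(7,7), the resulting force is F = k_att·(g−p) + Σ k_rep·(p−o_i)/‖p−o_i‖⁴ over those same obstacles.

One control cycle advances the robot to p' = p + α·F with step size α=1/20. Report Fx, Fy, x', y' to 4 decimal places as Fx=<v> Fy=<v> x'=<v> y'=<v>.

F_att = 1/4·(g−p) = 1/4·(-6,9) = (-1.5000,2.2500)
o1: d²=9 ≤ ρ²=40; F_rep = 35·(3,0)/9² = (1.2963,0.0000)
o2: d²=82 > ρ²=40 → inactive
F = F_att + ΣF_rep = (-0.2037,2.2500)
p' = p + 1/20·F = (7.9898,-1.8875)

Fx=-0.2037 Fy=2.2500 x'=7.9898 y'=-1.8875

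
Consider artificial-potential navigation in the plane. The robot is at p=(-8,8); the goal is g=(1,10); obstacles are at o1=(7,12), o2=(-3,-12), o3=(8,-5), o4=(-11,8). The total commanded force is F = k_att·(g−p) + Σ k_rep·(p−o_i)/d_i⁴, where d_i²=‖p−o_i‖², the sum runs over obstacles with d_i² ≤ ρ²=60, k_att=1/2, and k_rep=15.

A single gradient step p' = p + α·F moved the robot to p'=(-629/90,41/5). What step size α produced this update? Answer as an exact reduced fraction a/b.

α = 1/5

F_att = 1/2·(g−p) = 1/2·(9,2) = (4.5000,1.0000)
o1: d²=241 > ρ²=60 → inactive
o2: d²=425 > ρ²=60 → inactive
o3: d²=425 > ρ²=60 → inactive
o4: d²=9 ≤ ρ²=60; F_rep = 15·(3,0)/9² = (0.5556,0.0000)
F = F_att + ΣF_rep = (5.0556,1.0000)
Δp = p'−p = (1.0111,0.2000); α = Δx/Fx = (91/90) / (91/18) = 1/5
check: Δy/Fy = (1/5) / (1) = 1/5 ✓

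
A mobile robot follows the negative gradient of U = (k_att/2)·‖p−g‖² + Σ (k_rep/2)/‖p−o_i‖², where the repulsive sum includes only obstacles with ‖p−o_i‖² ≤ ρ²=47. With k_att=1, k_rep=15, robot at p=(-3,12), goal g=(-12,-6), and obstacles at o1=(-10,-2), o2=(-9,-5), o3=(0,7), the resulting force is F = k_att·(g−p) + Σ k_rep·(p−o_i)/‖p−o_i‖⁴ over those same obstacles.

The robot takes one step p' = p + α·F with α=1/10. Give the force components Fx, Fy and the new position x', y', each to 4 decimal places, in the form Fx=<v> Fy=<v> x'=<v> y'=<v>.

Fx=-9.0389 Fy=-17.9351 x'=-3.9039 y'=10.2065

F_att = 1·(g−p) = 1·(-9,-18) = (-9.0000,-18.0000)
o1: d²=245 > ρ²=47 → inactive
o2: d²=325 > ρ²=47 → inactive
o3: d²=34 ≤ ρ²=47; F_rep = 15·(-3,5)/34² = (-0.0389,0.0649)
F = F_att + ΣF_rep = (-9.0389,-17.9351)
p' = p + 1/10·F = (-3.9039,10.2065)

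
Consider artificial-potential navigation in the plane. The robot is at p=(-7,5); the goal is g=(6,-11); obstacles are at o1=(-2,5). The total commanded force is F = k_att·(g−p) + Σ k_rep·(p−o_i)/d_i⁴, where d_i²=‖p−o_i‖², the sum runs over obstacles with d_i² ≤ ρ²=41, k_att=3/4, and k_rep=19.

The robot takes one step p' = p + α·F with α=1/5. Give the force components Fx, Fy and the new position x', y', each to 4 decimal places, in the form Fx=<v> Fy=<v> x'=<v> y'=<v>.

F_att = 3/4·(g−p) = 3/4·(13,-16) = (9.7500,-12.0000)
o1: d²=25 ≤ ρ²=41; F_rep = 19·(-5,0)/25² = (-0.1520,0.0000)
F = F_att + ΣF_rep = (9.5980,-12.0000)
p' = p + 1/5·F = (-5.0804,2.6000)

Fx=9.5980 Fy=-12.0000 x'=-5.0804 y'=2.6000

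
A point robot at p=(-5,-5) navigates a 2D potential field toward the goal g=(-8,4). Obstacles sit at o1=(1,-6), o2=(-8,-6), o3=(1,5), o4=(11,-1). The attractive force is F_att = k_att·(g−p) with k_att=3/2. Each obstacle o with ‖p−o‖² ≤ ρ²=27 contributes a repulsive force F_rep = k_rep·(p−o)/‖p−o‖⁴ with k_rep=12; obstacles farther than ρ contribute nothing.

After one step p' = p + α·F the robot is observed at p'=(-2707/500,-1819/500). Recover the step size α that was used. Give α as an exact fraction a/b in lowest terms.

F_att = 3/2·(g−p) = 3/2·(-3,9) = (-4.5000,13.5000)
o1: d²=37 > ρ²=27 → inactive
o2: d²=10 ≤ ρ²=27; F_rep = 12·(3,1)/10² = (0.3600,0.1200)
o3: d²=136 > ρ²=27 → inactive
o4: d²=272 > ρ²=27 → inactive
F = F_att + ΣF_rep = (-4.1400,13.6200)
Δp = p'−p = (-0.4140,1.3620); α = Δx/Fx = (-207/500) / (-207/50) = 1/10
check: Δy/Fy = (681/500) / (681/50) = 1/10 ✓

α = 1/10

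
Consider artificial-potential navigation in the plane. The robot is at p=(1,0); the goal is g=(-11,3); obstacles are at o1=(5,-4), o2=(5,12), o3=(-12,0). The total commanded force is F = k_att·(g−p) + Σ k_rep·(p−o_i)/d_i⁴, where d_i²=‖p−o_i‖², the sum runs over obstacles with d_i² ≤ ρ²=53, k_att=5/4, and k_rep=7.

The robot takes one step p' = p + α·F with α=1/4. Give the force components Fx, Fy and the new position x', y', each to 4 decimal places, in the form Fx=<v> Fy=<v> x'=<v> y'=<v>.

Fx=-15.0273 Fy=3.7773 x'=-2.7568 y'=0.9443

F_att = 5/4·(g−p) = 5/4·(-12,3) = (-15.0000,3.7500)
o1: d²=32 ≤ ρ²=53; F_rep = 7·(-4,4)/32² = (-0.0273,0.0273)
o2: d²=160 > ρ²=53 → inactive
o3: d²=169 > ρ²=53 → inactive
F = F_att + ΣF_rep = (-15.0273,3.7773)
p' = p + 1/4·F = (-2.7568,0.9443)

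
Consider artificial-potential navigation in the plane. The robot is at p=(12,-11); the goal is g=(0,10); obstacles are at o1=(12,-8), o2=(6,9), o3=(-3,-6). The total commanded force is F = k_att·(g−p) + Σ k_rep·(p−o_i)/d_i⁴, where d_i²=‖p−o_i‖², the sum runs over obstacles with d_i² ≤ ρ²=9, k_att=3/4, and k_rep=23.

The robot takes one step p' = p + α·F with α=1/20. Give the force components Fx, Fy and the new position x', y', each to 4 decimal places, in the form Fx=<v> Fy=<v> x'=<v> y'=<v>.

Fx=-9.0000 Fy=14.8981 x'=11.5500 y'=-10.2551

F_att = 3/4·(g−p) = 3/4·(-12,21) = (-9.0000,15.7500)
o1: d²=9 ≤ ρ²=9; F_rep = 23·(0,-3)/9² = (0.0000,-0.8519)
o2: d²=436 > ρ²=9 → inactive
o3: d²=250 > ρ²=9 → inactive
F = F_att + ΣF_rep = (-9.0000,14.8981)
p' = p + 1/20·F = (11.5500,-10.2551)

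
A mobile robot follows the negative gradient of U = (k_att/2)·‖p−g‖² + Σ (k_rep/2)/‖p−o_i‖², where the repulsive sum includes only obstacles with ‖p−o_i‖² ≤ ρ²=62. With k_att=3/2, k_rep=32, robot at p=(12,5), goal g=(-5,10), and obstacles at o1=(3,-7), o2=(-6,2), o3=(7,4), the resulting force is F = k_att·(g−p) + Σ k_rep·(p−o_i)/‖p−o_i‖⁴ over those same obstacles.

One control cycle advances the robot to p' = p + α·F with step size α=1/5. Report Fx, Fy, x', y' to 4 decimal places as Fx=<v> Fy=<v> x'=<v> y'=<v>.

Fx=-25.2633 Fy=7.5473 x'=6.9473 y'=6.5095

F_att = 3/2·(g−p) = 3/2·(-17,5) = (-25.5000,7.5000)
o1: d²=225 > ρ²=62 → inactive
o2: d²=333 > ρ²=62 → inactive
o3: d²=26 ≤ ρ²=62; F_rep = 32·(5,1)/26² = (0.2367,0.0473)
F = F_att + ΣF_rep = (-25.2633,7.5473)
p' = p + 1/5·F = (6.9473,6.5095)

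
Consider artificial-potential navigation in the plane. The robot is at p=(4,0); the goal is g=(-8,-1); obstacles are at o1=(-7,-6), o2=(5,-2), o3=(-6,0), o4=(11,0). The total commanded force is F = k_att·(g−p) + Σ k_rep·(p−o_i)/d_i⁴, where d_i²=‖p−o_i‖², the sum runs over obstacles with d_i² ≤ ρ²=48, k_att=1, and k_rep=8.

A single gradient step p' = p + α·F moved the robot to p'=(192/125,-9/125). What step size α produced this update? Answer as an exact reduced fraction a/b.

α = 1/5

F_att = 1·(g−p) = 1·(-12,-1) = (-12.0000,-1.0000)
o1: d²=157 > ρ²=48 → inactive
o2: d²=5 ≤ ρ²=48; F_rep = 8·(-1,2)/5² = (-0.3200,0.6400)
o3: d²=100 > ρ²=48 → inactive
o4: d²=49 > ρ²=48 → inactive
F = F_att + ΣF_rep = (-12.3200,-0.3600)
Δp = p'−p = (-2.4640,-0.0720); α = Δx/Fx = (-308/125) / (-308/25) = 1/5
check: Δy/Fy = (-9/125) / (-9/25) = 1/5 ✓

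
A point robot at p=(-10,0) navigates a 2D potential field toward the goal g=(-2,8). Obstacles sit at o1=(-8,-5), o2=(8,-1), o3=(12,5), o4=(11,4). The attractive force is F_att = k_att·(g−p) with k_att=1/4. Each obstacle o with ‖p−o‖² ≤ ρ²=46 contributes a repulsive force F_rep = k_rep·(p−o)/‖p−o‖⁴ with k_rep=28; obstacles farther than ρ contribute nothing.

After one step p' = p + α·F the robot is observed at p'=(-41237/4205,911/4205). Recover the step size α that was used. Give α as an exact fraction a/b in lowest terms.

α = 1/10

F_att = 1/4·(g−p) = 1/4·(8,8) = (2.0000,2.0000)
o1: d²=29 ≤ ρ²=46; F_rep = 28·(-2,5)/29² = (-0.0666,0.1665)
o2: d²=325 > ρ²=46 → inactive
o3: d²=509 > ρ²=46 → inactive
o4: d²=457 > ρ²=46 → inactive
F = F_att + ΣF_rep = (1.9334,2.1665)
Δp = p'−p = (0.1933,0.2166); α = Δx/Fx = (813/4205) / (1626/841) = 1/10
check: Δy/Fy = (911/4205) / (1822/841) = 1/10 ✓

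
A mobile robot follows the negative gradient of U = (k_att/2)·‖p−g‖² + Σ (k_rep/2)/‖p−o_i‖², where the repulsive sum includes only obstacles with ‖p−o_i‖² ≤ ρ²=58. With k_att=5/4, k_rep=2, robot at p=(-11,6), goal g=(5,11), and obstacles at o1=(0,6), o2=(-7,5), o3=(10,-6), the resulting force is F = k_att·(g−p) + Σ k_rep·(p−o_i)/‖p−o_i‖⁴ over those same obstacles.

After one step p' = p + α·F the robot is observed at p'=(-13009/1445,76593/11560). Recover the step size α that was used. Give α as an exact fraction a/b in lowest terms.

F_att = 5/4·(g−p) = 5/4·(16,5) = (20.0000,6.2500)
o1: d²=121 > ρ²=58 → inactive
o2: d²=17 ≤ ρ²=58; F_rep = 2·(-4,1)/17² = (-0.0277,0.0069)
o3: d²=585 > ρ²=58 → inactive
F = F_att + ΣF_rep = (19.9723,6.2569)
Δp = p'−p = (1.9972,0.6257); α = Δx/Fx = (2886/1445) / (5772/289) = 1/10
check: Δy/Fy = (7233/11560) / (7233/1156) = 1/10 ✓

α = 1/10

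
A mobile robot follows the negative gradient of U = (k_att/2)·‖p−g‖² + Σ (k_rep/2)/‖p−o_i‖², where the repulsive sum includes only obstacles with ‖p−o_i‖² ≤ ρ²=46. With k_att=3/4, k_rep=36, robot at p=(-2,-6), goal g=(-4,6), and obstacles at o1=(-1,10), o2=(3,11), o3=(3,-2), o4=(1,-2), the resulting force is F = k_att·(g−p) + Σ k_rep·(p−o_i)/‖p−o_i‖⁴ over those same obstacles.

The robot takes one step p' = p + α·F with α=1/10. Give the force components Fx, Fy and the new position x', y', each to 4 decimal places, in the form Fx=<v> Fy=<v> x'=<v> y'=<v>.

F_att = 3/4·(g−p) = 3/4·(-2,12) = (-1.5000,9.0000)
o1: d²=257 > ρ²=46 → inactive
o2: d²=314 > ρ²=46 → inactive
o3: d²=41 ≤ ρ²=46; F_rep = 36·(-5,-4)/41² = (-0.1071,-0.0857)
o4: d²=25 ≤ ρ²=46; F_rep = 36·(-3,-4)/25² = (-0.1728,-0.2304)
F = F_att + ΣF_rep = (-1.7799,8.6839)
p' = p + 1/10·F = (-2.1780,-5.1316)

Fx=-1.7799 Fy=8.6839 x'=-2.1780 y'=-5.1316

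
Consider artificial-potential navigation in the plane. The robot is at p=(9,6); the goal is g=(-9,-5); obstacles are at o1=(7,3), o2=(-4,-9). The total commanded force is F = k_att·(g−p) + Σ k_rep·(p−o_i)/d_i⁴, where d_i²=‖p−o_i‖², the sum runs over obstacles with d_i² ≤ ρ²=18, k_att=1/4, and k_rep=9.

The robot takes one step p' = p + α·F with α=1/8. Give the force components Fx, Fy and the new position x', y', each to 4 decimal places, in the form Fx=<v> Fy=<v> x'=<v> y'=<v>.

Fx=-4.3935 Fy=-2.5902 x'=8.4508 y'=5.6762

F_att = 1/4·(g−p) = 1/4·(-18,-11) = (-4.5000,-2.7500)
o1: d²=13 ≤ ρ²=18; F_rep = 9·(2,3)/13² = (0.1065,0.1598)
o2: d²=394 > ρ²=18 → inactive
F = F_att + ΣF_rep = (-4.3935,-2.5902)
p' = p + 1/8·F = (8.4508,5.6762)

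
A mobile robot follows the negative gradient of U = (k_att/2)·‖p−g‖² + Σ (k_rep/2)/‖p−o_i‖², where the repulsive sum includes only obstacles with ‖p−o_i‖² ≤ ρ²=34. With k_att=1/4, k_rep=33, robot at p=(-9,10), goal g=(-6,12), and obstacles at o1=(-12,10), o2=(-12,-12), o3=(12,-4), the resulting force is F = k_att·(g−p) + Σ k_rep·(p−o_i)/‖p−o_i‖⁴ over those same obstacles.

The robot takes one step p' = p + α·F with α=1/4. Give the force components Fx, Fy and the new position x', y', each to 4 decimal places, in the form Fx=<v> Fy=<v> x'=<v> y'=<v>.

F_att = 1/4·(g−p) = 1/4·(3,2) = (0.7500,0.5000)
o1: d²=9 ≤ ρ²=34; F_rep = 33·(3,0)/9² = (1.2222,0.0000)
o2: d²=493 > ρ²=34 → inactive
o3: d²=637 > ρ²=34 → inactive
F = F_att + ΣF_rep = (1.9722,0.5000)
p' = p + 1/4·F = (-8.5069,10.1250)

Fx=1.9722 Fy=0.5000 x'=-8.5069 y'=10.1250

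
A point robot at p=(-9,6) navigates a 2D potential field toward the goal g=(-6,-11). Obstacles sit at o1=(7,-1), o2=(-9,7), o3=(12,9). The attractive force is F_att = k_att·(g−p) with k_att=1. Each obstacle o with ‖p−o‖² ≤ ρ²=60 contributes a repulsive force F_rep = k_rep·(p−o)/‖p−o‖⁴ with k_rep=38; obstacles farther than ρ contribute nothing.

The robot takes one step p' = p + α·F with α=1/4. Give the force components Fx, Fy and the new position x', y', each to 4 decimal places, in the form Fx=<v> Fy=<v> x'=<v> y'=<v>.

F_att = 1·(g−p) = 1·(3,-17) = (3.0000,-17.0000)
o1: d²=305 > ρ²=60 → inactive
o2: d²=1 ≤ ρ²=60; F_rep = 38·(0,-1)/1² = (0.0000,-38.0000)
o3: d²=450 > ρ²=60 → inactive
F = F_att + ΣF_rep = (3.0000,-55.0000)
p' = p + 1/4·F = (-8.2500,-7.7500)

Fx=3.0000 Fy=-55.0000 x'=-8.2500 y'=-7.7500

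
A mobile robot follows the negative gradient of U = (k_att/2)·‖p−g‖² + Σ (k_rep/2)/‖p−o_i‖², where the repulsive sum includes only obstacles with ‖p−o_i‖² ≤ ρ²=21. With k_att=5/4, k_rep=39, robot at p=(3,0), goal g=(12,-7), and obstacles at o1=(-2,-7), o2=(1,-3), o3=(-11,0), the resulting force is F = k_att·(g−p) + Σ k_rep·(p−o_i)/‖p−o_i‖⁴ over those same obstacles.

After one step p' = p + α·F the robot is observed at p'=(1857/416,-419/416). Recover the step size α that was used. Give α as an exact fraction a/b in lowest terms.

α = 1/8

F_att = 5/4·(g−p) = 5/4·(9,-7) = (11.2500,-8.7500)
o1: d²=74 > ρ²=21 → inactive
o2: d²=13 ≤ ρ²=21; F_rep = 39·(2,3)/13² = (0.4615,0.6923)
o3: d²=196 > ρ²=21 → inactive
F = F_att + ΣF_rep = (11.7115,-8.0577)
Δp = p'−p = (1.4639,-1.0072); α = Δx/Fx = (609/416) / (609/52) = 1/8
check: Δy/Fy = (-419/416) / (-419/52) = 1/8 ✓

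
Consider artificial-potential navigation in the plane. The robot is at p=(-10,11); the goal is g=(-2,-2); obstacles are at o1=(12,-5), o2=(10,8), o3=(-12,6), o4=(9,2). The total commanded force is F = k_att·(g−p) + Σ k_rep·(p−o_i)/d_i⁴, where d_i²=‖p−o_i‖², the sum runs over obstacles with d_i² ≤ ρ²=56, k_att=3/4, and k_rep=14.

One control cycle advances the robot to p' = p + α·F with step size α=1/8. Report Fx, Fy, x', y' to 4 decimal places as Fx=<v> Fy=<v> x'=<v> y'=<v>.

F_att = 3/4·(g−p) = 3/4·(8,-13) = (6.0000,-9.7500)
o1: d²=740 > ρ²=56 → inactive
o2: d²=409 > ρ²=56 → inactive
o3: d²=29 ≤ ρ²=56; F_rep = 14·(2,5)/29² = (0.0333,0.0832)
o4: d²=442 > ρ²=56 → inactive
F = F_att + ΣF_rep = (6.0333,-9.6668)
p' = p + 1/8·F = (-9.2458,9.7917)

Fx=6.0333 Fy=-9.6668 x'=-9.2458 y'=9.7917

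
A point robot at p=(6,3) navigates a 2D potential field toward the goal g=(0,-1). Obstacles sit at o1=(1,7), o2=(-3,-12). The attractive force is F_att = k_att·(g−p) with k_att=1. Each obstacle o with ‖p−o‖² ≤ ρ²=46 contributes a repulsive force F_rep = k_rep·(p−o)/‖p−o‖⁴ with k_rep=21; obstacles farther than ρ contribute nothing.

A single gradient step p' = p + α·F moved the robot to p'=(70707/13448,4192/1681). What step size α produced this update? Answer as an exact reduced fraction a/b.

F_att = 1·(g−p) = 1·(-6,-4) = (-6.0000,-4.0000)
o1: d²=41 ≤ ρ²=46; F_rep = 21·(5,-4)/41² = (0.0625,-0.0500)
o2: d²=306 > ρ²=46 → inactive
F = F_att + ΣF_rep = (-5.9375,-4.0500)
Δp = p'−p = (-0.7422,-0.5062); α = Δx/Fx = (-9981/13448) / (-9981/1681) = 1/8
check: Δy/Fy = (-851/1681) / (-6808/1681) = 1/8 ✓

α = 1/8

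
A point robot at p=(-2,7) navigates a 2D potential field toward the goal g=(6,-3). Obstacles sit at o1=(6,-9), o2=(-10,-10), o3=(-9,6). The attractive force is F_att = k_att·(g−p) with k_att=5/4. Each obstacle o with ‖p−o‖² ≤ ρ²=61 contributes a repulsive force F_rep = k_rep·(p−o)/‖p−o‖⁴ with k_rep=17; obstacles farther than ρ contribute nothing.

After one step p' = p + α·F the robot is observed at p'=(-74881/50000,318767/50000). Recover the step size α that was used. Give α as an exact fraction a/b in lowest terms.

α = 1/20

F_att = 5/4·(g−p) = 5/4·(8,-10) = (10.0000,-12.5000)
o1: d²=320 > ρ²=61 → inactive
o2: d²=353 > ρ²=61 → inactive
o3: d²=50 ≤ ρ²=61; F_rep = 17·(7,1)/50² = (0.0476,0.0068)
F = F_att + ΣF_rep = (10.0476,-12.4932)
Δp = p'−p = (0.5024,-0.6247); α = Δx/Fx = (25119/50000) / (25119/2500) = 1/20
check: Δy/Fy = (-31233/50000) / (-31233/2500) = 1/20 ✓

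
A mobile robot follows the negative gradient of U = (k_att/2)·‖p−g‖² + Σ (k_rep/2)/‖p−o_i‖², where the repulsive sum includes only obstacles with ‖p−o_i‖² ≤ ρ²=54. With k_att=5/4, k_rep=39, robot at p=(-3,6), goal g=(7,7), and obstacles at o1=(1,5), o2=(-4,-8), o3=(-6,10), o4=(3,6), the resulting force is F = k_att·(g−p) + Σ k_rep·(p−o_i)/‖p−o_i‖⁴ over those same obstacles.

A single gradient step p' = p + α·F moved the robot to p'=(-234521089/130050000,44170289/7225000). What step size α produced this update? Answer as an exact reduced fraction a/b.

F_att = 5/4·(g−p) = 5/4·(10,1) = (12.5000,1.2500)
o1: d²=17 ≤ ρ²=54; F_rep = 39·(-4,1)/17² = (-0.5398,0.1349)
o2: d²=197 > ρ²=54 → inactive
o3: d²=25 ≤ ρ²=54; F_rep = 39·(3,-4)/25² = (0.1872,-0.2496)
o4: d²=36 ≤ ρ²=54; F_rep = 39·(-6,0)/36² = (-0.1806,0.0000)
F = F_att + ΣF_rep = (11.9669,1.1353)
Δp = p'−p = (1.1967,0.1135); α = Δx/Fx = (155628911/130050000) / (155628911/13005000) = 1/10
check: Δy/Fy = (820289/7225000) / (820289/722500) = 1/10 ✓

α = 1/10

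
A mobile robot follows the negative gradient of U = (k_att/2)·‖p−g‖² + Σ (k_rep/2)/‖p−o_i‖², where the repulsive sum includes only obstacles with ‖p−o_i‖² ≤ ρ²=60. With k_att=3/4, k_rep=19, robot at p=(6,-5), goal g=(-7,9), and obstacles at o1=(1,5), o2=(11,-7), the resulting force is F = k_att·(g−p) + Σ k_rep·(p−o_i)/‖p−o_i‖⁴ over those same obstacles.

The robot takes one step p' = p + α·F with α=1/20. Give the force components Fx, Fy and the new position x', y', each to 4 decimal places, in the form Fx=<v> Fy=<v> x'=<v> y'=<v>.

Fx=-9.8630 Fy=10.5452 x'=5.5069 y'=-4.4727

F_att = 3/4·(g−p) = 3/4·(-13,14) = (-9.7500,10.5000)
o1: d²=125 > ρ²=60 → inactive
o2: d²=29 ≤ ρ²=60; F_rep = 19·(-5,2)/29² = (-0.1130,0.0452)
F = F_att + ΣF_rep = (-9.8630,10.5452)
p' = p + 1/20·F = (5.5069,-4.4727)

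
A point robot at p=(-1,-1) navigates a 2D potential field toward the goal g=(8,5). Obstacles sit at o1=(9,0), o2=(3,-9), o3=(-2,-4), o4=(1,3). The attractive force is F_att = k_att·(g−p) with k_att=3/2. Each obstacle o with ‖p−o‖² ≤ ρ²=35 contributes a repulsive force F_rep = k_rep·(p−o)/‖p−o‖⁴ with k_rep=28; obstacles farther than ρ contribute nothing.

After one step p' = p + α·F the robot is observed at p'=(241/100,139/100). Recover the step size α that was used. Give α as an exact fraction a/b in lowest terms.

α = 1/4

F_att = 3/2·(g−p) = 3/2·(9,6) = (13.5000,9.0000)
o1: d²=101 > ρ²=35 → inactive
o2: d²=80 > ρ²=35 → inactive
o3: d²=10 ≤ ρ²=35; F_rep = 28·(1,3)/10² = (0.2800,0.8400)
o4: d²=20 ≤ ρ²=35; F_rep = 28·(-2,-4)/20² = (-0.1400,-0.2800)
F = F_att + ΣF_rep = (13.6400,9.5600)
Δp = p'−p = (3.4100,2.3900); α = Δx/Fx = (341/100) / (341/25) = 1/4
check: Δy/Fy = (239/100) / (239/25) = 1/4 ✓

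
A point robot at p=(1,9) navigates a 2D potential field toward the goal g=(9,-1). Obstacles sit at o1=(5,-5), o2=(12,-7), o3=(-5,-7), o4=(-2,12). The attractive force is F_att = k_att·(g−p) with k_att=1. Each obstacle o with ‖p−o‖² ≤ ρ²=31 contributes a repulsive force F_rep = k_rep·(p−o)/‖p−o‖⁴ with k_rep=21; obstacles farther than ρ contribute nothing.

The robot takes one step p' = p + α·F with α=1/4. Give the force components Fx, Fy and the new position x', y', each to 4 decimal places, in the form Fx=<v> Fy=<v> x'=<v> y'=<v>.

Fx=8.1944 Fy=-10.1944 x'=3.0486 y'=6.4514

F_att = 1·(g−p) = 1·(8,-10) = (8.0000,-10.0000)
o1: d²=212 > ρ²=31 → inactive
o2: d²=377 > ρ²=31 → inactive
o3: d²=292 > ρ²=31 → inactive
o4: d²=18 ≤ ρ²=31; F_rep = 21·(3,-3)/18² = (0.1944,-0.1944)
F = F_att + ΣF_rep = (8.1944,-10.1944)
p' = p + 1/4·F = (3.0486,6.4514)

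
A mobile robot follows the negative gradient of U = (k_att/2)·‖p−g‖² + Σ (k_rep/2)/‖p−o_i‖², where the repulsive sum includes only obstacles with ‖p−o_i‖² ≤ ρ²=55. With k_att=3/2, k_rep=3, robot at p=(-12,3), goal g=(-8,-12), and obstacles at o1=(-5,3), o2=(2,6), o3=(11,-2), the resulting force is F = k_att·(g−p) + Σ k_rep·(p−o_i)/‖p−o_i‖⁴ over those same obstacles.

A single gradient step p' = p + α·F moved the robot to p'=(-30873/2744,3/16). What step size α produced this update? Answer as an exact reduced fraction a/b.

α = 1/8

F_att = 3/2·(g−p) = 3/2·(4,-15) = (6.0000,-22.5000)
o1: d²=49 ≤ ρ²=55; F_rep = 3·(-7,0)/49² = (-0.0087,0.0000)
o2: d²=205 > ρ²=55 → inactive
o3: d²=554 > ρ²=55 → inactive
F = F_att + ΣF_rep = (5.9913,-22.5000)
Δp = p'−p = (0.7489,-2.8125); α = Δx/Fx = (2055/2744) / (2055/343) = 1/8
check: Δy/Fy = (-45/16) / (-45/2) = 1/8 ✓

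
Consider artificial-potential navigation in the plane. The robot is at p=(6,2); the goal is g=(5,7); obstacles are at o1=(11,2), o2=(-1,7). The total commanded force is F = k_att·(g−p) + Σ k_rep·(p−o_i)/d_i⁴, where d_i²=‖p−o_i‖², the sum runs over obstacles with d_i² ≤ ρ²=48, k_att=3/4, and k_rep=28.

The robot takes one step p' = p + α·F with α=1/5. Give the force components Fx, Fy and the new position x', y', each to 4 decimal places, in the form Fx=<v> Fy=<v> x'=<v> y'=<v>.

Fx=-0.9740 Fy=3.7500 x'=5.8052 y'=2.7500

F_att = 3/4·(g−p) = 3/4·(-1,5) = (-0.7500,3.7500)
o1: d²=25 ≤ ρ²=48; F_rep = 28·(-5,0)/25² = (-0.2240,0.0000)
o2: d²=74 > ρ²=48 → inactive
F = F_att + ΣF_rep = (-0.9740,3.7500)
p' = p + 1/5·F = (5.8052,2.7500)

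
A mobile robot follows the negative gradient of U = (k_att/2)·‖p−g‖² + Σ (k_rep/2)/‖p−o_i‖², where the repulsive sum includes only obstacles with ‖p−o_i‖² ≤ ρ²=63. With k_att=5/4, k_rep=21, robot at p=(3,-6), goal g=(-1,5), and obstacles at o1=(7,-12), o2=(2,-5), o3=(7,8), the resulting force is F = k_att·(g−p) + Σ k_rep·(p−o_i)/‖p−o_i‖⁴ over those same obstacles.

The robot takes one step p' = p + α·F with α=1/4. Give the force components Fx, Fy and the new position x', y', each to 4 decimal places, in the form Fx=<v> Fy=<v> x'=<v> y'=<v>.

F_att = 5/4·(g−p) = 5/4·(-4,11) = (-5.0000,13.7500)
o1: d²=52 ≤ ρ²=63; F_rep = 21·(-4,6)/52² = (-0.0311,0.0466)
o2: d²=2 ≤ ρ²=63; F_rep = 21·(1,-1)/2² = (5.2500,-5.2500)
o3: d²=212 > ρ²=63 → inactive
F = F_att + ΣF_rep = (0.2189,8.5466)
p' = p + 1/4·F = (3.0547,-3.8634)

Fx=0.2189 Fy=8.5466 x'=3.0547 y'=-3.8634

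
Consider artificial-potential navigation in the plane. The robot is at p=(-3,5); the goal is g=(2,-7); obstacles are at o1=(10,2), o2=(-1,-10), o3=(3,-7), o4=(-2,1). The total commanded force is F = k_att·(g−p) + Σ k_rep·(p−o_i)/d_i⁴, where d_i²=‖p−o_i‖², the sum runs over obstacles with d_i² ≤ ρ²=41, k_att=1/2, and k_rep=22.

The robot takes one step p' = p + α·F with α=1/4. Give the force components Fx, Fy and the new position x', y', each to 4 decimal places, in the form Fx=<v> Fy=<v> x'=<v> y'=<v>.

Fx=2.4239 Fy=-5.6955 x'=-2.3940 y'=3.5761

F_att = 1/2·(g−p) = 1/2·(5,-12) = (2.5000,-6.0000)
o1: d²=178 > ρ²=41 → inactive
o2: d²=229 > ρ²=41 → inactive
o3: d²=180 > ρ²=41 → inactive
o4: d²=17 ≤ ρ²=41; F_rep = 22·(-1,4)/17² = (-0.0761,0.3045)
F = F_att + ΣF_rep = (2.4239,-5.6955)
p' = p + 1/4·F = (-2.3940,3.5761)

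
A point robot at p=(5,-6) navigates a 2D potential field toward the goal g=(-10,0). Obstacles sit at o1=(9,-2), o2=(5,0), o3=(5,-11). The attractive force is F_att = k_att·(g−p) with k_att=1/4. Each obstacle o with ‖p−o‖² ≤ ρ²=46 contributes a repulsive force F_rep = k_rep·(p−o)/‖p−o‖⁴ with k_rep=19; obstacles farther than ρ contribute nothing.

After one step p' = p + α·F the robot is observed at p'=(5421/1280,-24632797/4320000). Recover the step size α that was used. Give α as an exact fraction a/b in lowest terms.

F_att = 1/4·(g−p) = 1/4·(-15,6) = (-3.7500,1.5000)
o1: d²=32 ≤ ρ²=46; F_rep = 19·(-4,-4)/32² = (-0.0742,-0.0742)
o2: d²=36 ≤ ρ²=46; F_rep = 19·(0,-6)/36² = (0.0000,-0.0880)
o3: d²=25 ≤ ρ²=46; F_rep = 19·(0,5)/25² = (0.0000,0.1520)
F = F_att + ΣF_rep = (-3.8242,1.4898)
Δp = p'−p = (-0.7648,0.2980); α = Δx/Fx = (-979/1280) / (-979/256) = 1/5
check: Δy/Fy = (1287203/4320000) / (1287203/864000) = 1/5 ✓

α = 1/5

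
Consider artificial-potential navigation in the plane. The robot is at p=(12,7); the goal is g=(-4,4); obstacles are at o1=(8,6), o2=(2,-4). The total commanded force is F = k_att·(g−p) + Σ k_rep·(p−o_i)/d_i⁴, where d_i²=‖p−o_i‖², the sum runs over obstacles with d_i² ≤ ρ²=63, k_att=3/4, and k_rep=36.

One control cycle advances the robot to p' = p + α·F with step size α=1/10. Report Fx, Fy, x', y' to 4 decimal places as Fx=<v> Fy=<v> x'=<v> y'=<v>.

F_att = 3/4·(g−p) = 3/4·(-16,-3) = (-12.0000,-2.2500)
o1: d²=17 ≤ ρ²=63; F_rep = 36·(4,1)/17² = (0.4983,0.1246)
o2: d²=221 > ρ²=63 → inactive
F = F_att + ΣF_rep = (-11.5017,-2.1254)
p' = p + 1/10·F = (10.8498,6.7875)

Fx=-11.5017 Fy=-2.1254 x'=10.8498 y'=6.7875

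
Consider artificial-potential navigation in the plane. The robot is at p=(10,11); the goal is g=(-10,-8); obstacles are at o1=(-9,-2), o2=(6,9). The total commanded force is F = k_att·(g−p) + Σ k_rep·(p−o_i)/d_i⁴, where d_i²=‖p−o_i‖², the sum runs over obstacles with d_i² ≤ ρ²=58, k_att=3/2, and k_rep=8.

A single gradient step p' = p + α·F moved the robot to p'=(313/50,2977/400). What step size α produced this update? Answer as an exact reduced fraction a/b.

α = 1/8

F_att = 3/2·(g−p) = 3/2·(-20,-19) = (-30.0000,-28.5000)
o1: d²=530 > ρ²=58 → inactive
o2: d²=20 ≤ ρ²=58; F_rep = 8·(4,2)/20² = (0.0800,0.0400)
F = F_att + ΣF_rep = (-29.9200,-28.4600)
Δp = p'−p = (-3.7400,-3.5575); α = Δx/Fx = (-187/50) / (-748/25) = 1/8
check: Δy/Fy = (-1423/400) / (-1423/50) = 1/8 ✓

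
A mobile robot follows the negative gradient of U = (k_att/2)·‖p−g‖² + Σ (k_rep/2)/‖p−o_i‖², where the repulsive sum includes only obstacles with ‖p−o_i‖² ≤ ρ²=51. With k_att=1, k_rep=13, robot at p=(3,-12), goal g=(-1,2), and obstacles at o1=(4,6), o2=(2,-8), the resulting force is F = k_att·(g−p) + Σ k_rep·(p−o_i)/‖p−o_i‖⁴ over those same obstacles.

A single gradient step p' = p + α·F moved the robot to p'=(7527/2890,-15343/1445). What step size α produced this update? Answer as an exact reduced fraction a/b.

α = 1/10

F_att = 1·(g−p) = 1·(-4,14) = (-4.0000,14.0000)
o1: d²=325 > ρ²=51 → inactive
o2: d²=17 ≤ ρ²=51; F_rep = 13·(1,-4)/17² = (0.0450,-0.1799)
F = F_att + ΣF_rep = (-3.9550,13.8201)
Δp = p'−p = (-0.3955,1.3820); α = Δx/Fx = (-1143/2890) / (-1143/289) = 1/10
check: Δy/Fy = (1997/1445) / (3994/289) = 1/10 ✓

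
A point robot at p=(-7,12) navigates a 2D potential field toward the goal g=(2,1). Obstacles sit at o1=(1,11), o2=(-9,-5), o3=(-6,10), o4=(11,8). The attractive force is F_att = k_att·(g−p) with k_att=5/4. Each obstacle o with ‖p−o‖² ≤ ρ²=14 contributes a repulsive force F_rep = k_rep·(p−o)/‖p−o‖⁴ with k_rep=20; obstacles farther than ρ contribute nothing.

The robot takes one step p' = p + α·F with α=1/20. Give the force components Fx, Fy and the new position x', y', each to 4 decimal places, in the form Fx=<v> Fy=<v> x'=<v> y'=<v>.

F_att = 5/4·(g−p) = 5/4·(9,-11) = (11.2500,-13.7500)
o1: d²=65 > ρ²=14 → inactive
o2: d²=293 > ρ²=14 → inactive
o3: d²=5 ≤ ρ²=14; F_rep = 20·(-1,2)/5² = (-0.8000,1.6000)
o4: d²=340 > ρ²=14 → inactive
F = F_att + ΣF_rep = (10.4500,-12.1500)
p' = p + 1/20·F = (-6.4775,11.3925)

Fx=10.4500 Fy=-12.1500 x'=-6.4775 y'=11.3925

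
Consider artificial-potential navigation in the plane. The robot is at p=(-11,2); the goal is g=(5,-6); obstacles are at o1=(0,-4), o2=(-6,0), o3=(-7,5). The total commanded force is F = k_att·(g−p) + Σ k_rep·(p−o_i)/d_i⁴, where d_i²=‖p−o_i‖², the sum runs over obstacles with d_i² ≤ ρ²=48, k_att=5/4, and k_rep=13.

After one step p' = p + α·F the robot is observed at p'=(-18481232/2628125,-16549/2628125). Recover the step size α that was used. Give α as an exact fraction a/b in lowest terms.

F_att = 5/4·(g−p) = 5/4·(16,-8) = (20.0000,-10.0000)
o1: d²=157 > ρ²=48 → inactive
o2: d²=29 ≤ ρ²=48; F_rep = 13·(-5,2)/29² = (-0.0773,0.0309)
o3: d²=25 ≤ ρ²=48; F_rep = 13·(-4,-3)/25² = (-0.0832,-0.0624)
F = F_att + ΣF_rep = (19.8395,-10.0315)
Δp = p'−p = (3.9679,-2.0063); α = Δx/Fx = (10428143/2628125) / (10428143/525625) = 1/5
check: Δy/Fy = (-5272799/2628125) / (-5272799/525625) = 1/5 ✓

α = 1/5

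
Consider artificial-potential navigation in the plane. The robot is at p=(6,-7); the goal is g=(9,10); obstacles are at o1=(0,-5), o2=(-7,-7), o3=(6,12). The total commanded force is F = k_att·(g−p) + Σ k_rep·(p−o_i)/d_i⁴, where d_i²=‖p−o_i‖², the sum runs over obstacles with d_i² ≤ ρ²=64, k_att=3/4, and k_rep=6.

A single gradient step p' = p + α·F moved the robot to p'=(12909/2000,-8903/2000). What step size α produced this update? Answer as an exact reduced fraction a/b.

F_att = 3/4·(g−p) = 3/4·(3,17) = (2.2500,12.7500)
o1: d²=40 ≤ ρ²=64; F_rep = 6·(6,-2)/40² = (0.0225,-0.0075)
o2: d²=169 > ρ²=64 → inactive
o3: d²=361 > ρ²=64 → inactive
F = F_att + ΣF_rep = (2.2725,12.7425)
Δp = p'−p = (0.4545,2.5485); α = Δx/Fx = (909/2000) / (909/400) = 1/5
check: Δy/Fy = (5097/2000) / (5097/400) = 1/5 ✓

α = 1/5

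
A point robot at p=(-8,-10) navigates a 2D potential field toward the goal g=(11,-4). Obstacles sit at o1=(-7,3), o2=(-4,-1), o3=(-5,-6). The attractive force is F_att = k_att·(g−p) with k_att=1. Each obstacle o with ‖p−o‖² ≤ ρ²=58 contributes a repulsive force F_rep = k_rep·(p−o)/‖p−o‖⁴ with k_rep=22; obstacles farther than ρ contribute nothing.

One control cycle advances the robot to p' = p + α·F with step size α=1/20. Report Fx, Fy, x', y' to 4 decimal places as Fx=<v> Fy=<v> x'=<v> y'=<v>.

Fx=18.8944 Fy=5.8592 x'=-7.0553 y'=-9.7070

F_att = 1·(g−p) = 1·(19,6) = (19.0000,6.0000)
o1: d²=170 > ρ²=58 → inactive
o2: d²=97 > ρ²=58 → inactive
o3: d²=25 ≤ ρ²=58; F_rep = 22·(-3,-4)/25² = (-0.1056,-0.1408)
F = F_att + ΣF_rep = (18.8944,5.8592)
p' = p + 1/20·F = (-7.0553,-9.7070)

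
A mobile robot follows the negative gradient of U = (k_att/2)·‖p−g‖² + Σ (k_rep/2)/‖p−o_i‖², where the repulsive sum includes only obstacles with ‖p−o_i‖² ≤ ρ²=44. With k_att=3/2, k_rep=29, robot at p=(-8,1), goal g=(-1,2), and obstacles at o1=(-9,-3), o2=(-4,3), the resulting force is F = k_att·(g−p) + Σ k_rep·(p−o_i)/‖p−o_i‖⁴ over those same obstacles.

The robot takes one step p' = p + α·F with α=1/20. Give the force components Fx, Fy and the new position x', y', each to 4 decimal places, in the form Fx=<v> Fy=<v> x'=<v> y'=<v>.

F_att = 3/2·(g−p) = 3/2·(7,1) = (10.5000,1.5000)
o1: d²=17 ≤ ρ²=44; F_rep = 29·(1,4)/17² = (0.1003,0.4014)
o2: d²=20 ≤ ρ²=44; F_rep = 29·(-4,-2)/20² = (-0.2900,-0.1450)
F = F_att + ΣF_rep = (10.3103,1.7564)
p' = p + 1/20·F = (-7.4845,1.0878)

Fx=10.3103 Fy=1.7564 x'=-7.4845 y'=1.0878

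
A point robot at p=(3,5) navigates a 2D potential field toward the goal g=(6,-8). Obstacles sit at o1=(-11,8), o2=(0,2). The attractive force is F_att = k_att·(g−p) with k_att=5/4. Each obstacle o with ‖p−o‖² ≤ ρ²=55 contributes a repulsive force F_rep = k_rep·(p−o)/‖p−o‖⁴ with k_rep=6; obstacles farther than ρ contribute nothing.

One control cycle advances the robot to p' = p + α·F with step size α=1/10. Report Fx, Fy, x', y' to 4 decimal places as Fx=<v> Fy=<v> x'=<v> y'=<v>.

Fx=3.8056 Fy=-16.1944 x'=3.3806 y'=3.3806

F_att = 5/4·(g−p) = 5/4·(3,-13) = (3.7500,-16.2500)
o1: d²=205 > ρ²=55 → inactive
o2: d²=18 ≤ ρ²=55; F_rep = 6·(3,3)/18² = (0.0556,0.0556)
F = F_att + ΣF_rep = (3.8056,-16.1944)
p' = p + 1/10·F = (3.3806,3.3806)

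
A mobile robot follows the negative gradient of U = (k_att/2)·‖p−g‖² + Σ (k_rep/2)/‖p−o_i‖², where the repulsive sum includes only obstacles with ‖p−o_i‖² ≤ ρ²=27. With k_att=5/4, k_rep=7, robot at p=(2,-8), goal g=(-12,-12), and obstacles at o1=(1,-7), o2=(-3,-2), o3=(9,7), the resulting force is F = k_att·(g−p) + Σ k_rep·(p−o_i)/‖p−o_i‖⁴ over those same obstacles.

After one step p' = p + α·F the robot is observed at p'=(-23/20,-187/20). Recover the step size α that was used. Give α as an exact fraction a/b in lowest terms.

F_att = 5/4·(g−p) = 5/4·(-14,-4) = (-17.5000,-5.0000)
o1: d²=2 ≤ ρ²=27; F_rep = 7·(1,-1)/2² = (1.7500,-1.7500)
o2: d²=61 > ρ²=27 → inactive
o3: d²=274 > ρ²=27 → inactive
F = F_att + ΣF_rep = (-15.7500,-6.7500)
Δp = p'−p = (-3.1500,-1.3500); α = Δx/Fx = (-63/20) / (-63/4) = 1/5
check: Δy/Fy = (-27/20) / (-27/4) = 1/5 ✓

α = 1/5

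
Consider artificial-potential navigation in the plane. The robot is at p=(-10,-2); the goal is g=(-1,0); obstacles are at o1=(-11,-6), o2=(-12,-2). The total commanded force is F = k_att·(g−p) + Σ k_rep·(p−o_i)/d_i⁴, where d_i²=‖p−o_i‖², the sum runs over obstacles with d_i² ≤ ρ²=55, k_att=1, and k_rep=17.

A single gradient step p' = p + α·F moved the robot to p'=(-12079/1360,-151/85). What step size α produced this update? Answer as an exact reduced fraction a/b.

α = 1/10

F_att = 1·(g−p) = 1·(9,2) = (9.0000,2.0000)
o1: d²=17 ≤ ρ²=55; F_rep = 17·(1,4)/17² = (0.0588,0.2353)
o2: d²=4 ≤ ρ²=55; F_rep = 17·(2,0)/4² = (2.1250,0.0000)
F = F_att + ΣF_rep = (11.1838,2.2353)
Δp = p'−p = (1.1184,0.2235); α = Δx/Fx = (1521/1360) / (1521/136) = 1/10
check: Δy/Fy = (19/85) / (38/17) = 1/10 ✓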